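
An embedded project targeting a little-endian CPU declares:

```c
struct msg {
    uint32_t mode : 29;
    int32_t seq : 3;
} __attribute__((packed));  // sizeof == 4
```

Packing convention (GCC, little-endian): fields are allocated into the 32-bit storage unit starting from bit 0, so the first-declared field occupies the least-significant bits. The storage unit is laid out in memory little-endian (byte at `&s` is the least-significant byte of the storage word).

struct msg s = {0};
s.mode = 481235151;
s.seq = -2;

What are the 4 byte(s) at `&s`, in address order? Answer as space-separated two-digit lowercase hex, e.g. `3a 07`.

cf 10 af dc

[0+:29] mode=481235151 & 0x1fffffff = 0x1caf10cf; word=0x1caf10cf
[29+:3] seq=-2 & 0x7 = 0x6; word=0xdcaf10cf
word = 0xdcaf10cf → little-endian bytes:
  [0]=0xcf  [1]=0x10  [2]=0xaf  [3]=0xdc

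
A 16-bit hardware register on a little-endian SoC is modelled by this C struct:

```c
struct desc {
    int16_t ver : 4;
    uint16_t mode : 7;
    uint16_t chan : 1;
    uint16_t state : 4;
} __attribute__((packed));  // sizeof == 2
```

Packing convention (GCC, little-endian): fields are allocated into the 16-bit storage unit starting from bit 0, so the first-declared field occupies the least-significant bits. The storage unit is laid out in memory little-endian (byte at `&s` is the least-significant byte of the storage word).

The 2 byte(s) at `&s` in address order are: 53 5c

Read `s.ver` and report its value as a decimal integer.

[0]=0x53 [1]=0x5c (little-endian) → word 0x5c53
ver [0+:4] = (word>>0) & 0xf = 3  ←
mode [4+:7] = (word>>4) & 0x7f = 69
chan [11+:1] = (word>>11) & 0x1 = 1
state [12+:4] = (word>>12) & 0xf = 5
ver signed 4b, MSB=0: value = 3

3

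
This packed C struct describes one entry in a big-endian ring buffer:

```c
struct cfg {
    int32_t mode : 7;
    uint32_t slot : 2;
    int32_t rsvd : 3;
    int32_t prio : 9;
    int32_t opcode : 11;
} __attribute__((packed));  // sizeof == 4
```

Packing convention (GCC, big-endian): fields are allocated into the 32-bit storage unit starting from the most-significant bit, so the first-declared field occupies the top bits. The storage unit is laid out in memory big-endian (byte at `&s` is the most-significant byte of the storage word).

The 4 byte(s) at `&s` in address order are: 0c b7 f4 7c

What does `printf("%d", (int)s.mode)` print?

6

[0]=0x0c [1]=0xb7 [2]=0xf4 [3]=0x7c (big-endian) → word 0x0cb7f47c
mode [25+:7] = (word>>25) & 0x7f = 6  ←
slot [23+:2] = (word>>23) & 0x3 = 1
rsvd [20+:3] = (word>>20) & 0x7 = 3
prio [11+:9] = (word>>11) & 0x1ff = 254
opcode [0+:11] = (word>>0) & 0x7ff = 1148
mode signed 7b, MSB=0: value = 6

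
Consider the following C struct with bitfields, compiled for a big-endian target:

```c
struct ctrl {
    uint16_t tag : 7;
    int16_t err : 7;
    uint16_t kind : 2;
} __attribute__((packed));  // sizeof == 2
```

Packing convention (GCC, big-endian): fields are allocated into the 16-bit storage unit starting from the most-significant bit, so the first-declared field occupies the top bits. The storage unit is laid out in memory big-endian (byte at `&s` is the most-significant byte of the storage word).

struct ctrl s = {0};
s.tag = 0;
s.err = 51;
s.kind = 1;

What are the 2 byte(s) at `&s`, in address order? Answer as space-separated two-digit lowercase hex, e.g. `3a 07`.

tag (7b) val=0 bits=0x0 at bit 9: 0x0000
err (7b) val=51 bits=0x33 at bit 2: 0x00cc
kind (2b) val=1 bits=0x1 at bit 0: 0x00cd
word = 0x00cd → big-endian bytes:
  [0]=0x00  [1]=0xcd

00 cd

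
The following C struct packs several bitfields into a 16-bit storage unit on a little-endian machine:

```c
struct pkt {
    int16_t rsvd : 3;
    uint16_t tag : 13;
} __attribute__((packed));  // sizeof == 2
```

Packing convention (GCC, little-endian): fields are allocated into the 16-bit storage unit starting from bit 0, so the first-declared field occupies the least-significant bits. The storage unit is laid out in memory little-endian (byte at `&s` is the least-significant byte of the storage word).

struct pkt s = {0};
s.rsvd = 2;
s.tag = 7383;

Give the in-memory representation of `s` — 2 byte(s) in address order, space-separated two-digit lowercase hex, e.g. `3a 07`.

ba e6

rsvd:3 = 2 → 0x2 << 0 → word 0x0002
tag:13 = 7383 → 0x1cd7 << 3 → word 0xe6ba
word = 0xe6ba → little-endian bytes:
  [0]=0xba  [1]=0xe6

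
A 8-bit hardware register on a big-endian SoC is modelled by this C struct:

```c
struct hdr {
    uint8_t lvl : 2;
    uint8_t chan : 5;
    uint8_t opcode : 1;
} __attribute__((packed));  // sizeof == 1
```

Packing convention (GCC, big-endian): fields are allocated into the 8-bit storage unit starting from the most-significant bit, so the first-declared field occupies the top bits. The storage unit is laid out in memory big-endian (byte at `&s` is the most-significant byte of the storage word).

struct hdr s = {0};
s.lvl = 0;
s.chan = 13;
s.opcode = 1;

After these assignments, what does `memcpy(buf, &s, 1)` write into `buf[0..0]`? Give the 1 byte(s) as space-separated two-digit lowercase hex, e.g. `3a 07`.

lvl (2b) val=0 bits=0x0 at bit 6: 0x00
chan (5b) val=13 bits=0xd at bit 1: 0x1a
opcode (1b) val=1 bits=0x1 at bit 0: 0x1b
word = 0x1b → big-endian bytes:
  [0]=0x1b

1b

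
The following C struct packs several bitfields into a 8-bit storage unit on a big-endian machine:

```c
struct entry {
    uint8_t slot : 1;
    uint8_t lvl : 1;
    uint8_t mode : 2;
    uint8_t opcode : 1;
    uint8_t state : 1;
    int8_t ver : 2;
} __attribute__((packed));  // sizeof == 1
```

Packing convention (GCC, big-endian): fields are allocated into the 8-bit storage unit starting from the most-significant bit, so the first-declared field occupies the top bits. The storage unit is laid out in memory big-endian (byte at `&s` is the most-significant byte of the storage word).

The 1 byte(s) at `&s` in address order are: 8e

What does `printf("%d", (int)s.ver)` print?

-2

[0]=0x8e (big-endian) → word 0x8e
slot:1 @ bit 7 → (0x8e>>7)&0x1 = 0x1
lvl:1 @ bit 6 → (0x8e>>6)&0x1 = 0x0
mode:2 @ bit 4 → (0x8e>>4)&0x3 = 0x0
opcode:1 @ bit 3 → (0x8e>>3)&0x1 = 0x1
state:1 @ bit 2 → (0x8e>>2)&0x1 = 0x1
ver:2 @ bit 0 → (0x8e>>0)&0x3 = 0x2  ←
ver signed 2b, MSB=1: 2 - 4 = -2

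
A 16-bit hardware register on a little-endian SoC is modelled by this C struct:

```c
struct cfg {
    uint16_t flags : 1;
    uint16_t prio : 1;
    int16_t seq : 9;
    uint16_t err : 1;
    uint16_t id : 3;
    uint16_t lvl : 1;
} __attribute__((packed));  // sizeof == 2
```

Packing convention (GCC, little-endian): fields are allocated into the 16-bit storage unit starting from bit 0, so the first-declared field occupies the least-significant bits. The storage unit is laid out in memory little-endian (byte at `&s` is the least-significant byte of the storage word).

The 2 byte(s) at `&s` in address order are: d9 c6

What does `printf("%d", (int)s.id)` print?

[0]=0xd9 [1]=0xc6 (little-endian) → word 0xc6d9
flags:1 @ bit 0 → (0xc6d9>>0)&0x1 = 0x1
prio:1 @ bit 1 → (0xc6d9>>1)&0x1 = 0x0
seq:9 @ bit 2 → (0xc6d9>>2)&0x1ff = 0x1b6
err:1 @ bit 11 → (0xc6d9>>11)&0x1 = 0x0
id:3 @ bit 12 → (0xc6d9>>12)&0x7 = 0x4  ←
lvl:1 @ bit 15 → (0xc6d9>>15)&0x1 = 0x1

4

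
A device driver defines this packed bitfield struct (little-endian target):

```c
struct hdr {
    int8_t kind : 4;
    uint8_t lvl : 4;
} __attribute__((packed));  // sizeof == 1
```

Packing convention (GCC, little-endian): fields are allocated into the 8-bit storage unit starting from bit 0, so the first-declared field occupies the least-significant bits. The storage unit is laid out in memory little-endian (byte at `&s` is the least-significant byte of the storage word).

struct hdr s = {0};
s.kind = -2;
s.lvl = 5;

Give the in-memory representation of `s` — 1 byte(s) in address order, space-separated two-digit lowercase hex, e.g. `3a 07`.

kind (4b) val=-2 bits=0xe at bit 0: 0x0e
lvl (4b) val=5 bits=0x5 at bit 4: 0x5e
word = 0x5e → little-endian bytes:
  [0]=0x5e

5e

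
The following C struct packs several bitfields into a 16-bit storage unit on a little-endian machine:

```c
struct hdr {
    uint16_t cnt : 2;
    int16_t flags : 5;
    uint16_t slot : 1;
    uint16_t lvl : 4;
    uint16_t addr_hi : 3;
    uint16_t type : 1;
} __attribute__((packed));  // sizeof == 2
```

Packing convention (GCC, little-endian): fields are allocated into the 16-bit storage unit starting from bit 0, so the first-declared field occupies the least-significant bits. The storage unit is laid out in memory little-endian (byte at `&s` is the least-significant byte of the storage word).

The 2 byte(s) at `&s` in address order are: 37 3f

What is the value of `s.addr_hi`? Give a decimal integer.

3

[0]=0x37 [1]=0x3f (little-endian) → word 0x3f37
cnt [0+:2] = (word>>0) & 0x3 = 3
flags [2+:5] = (word>>2) & 0x1f = 13
slot [7+:1] = (word>>7) & 0x1 = 0
lvl [8+:4] = (word>>8) & 0xf = 15
addr_hi [12+:3] = (word>>12) & 0x7 = 3  ←
type [15+:1] = (word>>15) & 0x1 = 0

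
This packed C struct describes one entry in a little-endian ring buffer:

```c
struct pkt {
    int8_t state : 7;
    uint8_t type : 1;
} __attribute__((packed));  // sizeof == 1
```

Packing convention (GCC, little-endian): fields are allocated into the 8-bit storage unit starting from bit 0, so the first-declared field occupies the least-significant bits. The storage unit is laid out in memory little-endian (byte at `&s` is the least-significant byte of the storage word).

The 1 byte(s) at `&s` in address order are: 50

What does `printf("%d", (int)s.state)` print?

[0]=0x50 (little-endian) → word 0x50
state:7 @ bit 0 → (0x50>>0)&0x7f = 0x50  ←
type:1 @ bit 7 → (0x50>>7)&0x1 = 0x0
state signed 7b, MSB=1: 80 - 128 = -48

-48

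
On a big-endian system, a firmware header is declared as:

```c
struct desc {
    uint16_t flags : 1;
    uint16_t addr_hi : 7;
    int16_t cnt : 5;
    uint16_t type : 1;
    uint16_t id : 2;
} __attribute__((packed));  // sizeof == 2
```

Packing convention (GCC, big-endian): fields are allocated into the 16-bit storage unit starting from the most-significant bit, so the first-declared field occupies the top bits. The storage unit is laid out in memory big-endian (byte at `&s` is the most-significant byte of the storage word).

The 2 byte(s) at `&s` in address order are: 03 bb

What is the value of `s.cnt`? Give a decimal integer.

[0]=0x03 [1]=0xbb (big-endian) → word 0x03bb
flags:1 @ bit 15 → (0x03bb>>15)&0x1 = 0x0
addr_hi:7 @ bit 8 → (0x03bb>>8)&0x7f = 0x3
cnt:5 @ bit 3 → (0x03bb>>3)&0x1f = 0x17  ←
type:1 @ bit 2 → (0x03bb>>2)&0x1 = 0x0
id:2 @ bit 0 → (0x03bb>>0)&0x3 = 0x3
cnt signed 5b, MSB=1: 23 - 32 = -9

-9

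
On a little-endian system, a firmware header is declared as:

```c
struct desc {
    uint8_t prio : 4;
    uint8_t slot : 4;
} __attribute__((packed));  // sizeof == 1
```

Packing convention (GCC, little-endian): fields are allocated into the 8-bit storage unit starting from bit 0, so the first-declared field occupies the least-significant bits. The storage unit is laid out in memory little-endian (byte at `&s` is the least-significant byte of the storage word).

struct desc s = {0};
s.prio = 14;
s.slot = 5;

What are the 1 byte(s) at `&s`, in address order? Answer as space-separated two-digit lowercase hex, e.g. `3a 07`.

5e

prio:4 = 14 → 0xe << 0 → word 0x0e
slot:4 = 5 → 0x5 << 4 → word 0x5e
word = 0x5e → little-endian bytes:
  [0]=0x5e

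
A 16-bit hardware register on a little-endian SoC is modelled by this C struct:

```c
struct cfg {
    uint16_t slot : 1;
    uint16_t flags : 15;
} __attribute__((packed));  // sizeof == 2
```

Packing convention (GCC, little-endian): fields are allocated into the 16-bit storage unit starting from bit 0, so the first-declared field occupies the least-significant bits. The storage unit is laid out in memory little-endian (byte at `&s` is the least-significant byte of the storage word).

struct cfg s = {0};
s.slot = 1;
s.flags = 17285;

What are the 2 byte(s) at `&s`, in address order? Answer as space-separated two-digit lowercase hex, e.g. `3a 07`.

[0+:1] slot=1 & 0x1 = 0x1; word=0x0001
[1+:15] flags=17285 & 0x7fff = 0x4385; word=0x870b
word = 0x870b → little-endian bytes:
  [0]=0x0b  [1]=0x87

0b 87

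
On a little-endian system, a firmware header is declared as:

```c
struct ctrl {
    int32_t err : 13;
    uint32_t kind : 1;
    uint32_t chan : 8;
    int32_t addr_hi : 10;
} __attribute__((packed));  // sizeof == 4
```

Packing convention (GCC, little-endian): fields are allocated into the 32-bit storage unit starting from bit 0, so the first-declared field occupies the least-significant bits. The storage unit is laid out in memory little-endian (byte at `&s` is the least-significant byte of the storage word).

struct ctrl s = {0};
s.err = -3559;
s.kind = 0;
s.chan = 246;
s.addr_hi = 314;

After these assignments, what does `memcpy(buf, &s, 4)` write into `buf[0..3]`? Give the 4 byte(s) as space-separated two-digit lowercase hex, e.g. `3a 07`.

err:13 = -3559 → 0x1219 << 0 → word 0x00001219
kind:1 = 0 → 0x0 << 13 → word 0x00001219
chan:8 = 246 → 0xf6 << 14 → word 0x003d9219
addr_hi:10 = 314 → 0x13a << 22 → word 0x4ebd9219
word = 0x4ebd9219 → little-endian bytes:
  [0]=0x19  [1]=0x92  [2]=0xbd  [3]=0x4e

19 92 bd 4e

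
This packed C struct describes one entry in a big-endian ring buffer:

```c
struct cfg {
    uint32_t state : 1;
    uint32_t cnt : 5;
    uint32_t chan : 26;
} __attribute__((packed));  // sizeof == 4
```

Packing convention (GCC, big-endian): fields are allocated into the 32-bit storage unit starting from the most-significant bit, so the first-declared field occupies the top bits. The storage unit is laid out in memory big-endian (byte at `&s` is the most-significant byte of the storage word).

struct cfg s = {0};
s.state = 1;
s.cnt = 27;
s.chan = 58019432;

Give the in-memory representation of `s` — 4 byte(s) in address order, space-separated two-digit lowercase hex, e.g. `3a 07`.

ef 75 4e 68

state (1b) val=1 bits=0x1 at bit 31: 0x80000000
cnt (5b) val=27 bits=0x1b at bit 26: 0xec000000
chan (26b) val=58019432 bits=0x3754e68 at bit 0: 0xef754e68
word = 0xef754e68 → big-endian bytes:
  [0]=0xef  [1]=0x75  [2]=0x4e  [3]=0x68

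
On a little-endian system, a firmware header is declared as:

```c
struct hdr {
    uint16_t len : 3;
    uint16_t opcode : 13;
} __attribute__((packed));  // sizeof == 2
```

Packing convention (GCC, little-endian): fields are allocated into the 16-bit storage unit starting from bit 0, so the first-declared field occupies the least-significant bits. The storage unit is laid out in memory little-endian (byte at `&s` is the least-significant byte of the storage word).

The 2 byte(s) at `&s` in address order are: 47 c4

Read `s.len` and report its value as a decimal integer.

7

[0]=0x47 [1]=0xc4 (little-endian) → word 0xc447
len [0+:3] = (word>>0) & 0x7 = 7  ←
opcode [3+:13] = (word>>3) & 0x1fff = 6280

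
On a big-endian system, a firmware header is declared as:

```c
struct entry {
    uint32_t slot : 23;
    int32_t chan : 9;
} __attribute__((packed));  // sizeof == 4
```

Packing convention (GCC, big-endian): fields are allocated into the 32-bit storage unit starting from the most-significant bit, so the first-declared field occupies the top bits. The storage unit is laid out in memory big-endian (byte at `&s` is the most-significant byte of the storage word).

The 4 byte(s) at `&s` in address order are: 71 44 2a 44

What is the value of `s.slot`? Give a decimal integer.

[0]=0x71 [1]=0x44 [2]=0x2a [3]=0x44 (big-endian) → word 0x71442a44
slot:23 @ bit 9 → (0x71442a44>>9)&0x7fffff = 0x38a215  ←
chan:9 @ bit 0 → (0x71442a44>>0)&0x1ff = 0x44

3711509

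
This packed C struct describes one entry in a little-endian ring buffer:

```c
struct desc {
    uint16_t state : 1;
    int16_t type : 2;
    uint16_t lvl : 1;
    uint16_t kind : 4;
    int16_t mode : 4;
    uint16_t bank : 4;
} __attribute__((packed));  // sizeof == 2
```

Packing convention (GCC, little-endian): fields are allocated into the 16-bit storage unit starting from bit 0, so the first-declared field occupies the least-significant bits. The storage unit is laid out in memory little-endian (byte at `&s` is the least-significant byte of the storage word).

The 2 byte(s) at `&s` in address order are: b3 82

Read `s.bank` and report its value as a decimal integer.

[0]=0xb3 [1]=0x82 (little-endian) → word 0x82b3
state [0+:1] = (word>>0) & 0x1 = 1
type [1+:2] = (word>>1) & 0x3 = 1
lvl [3+:1] = (word>>3) & 0x1 = 0
kind [4+:4] = (word>>4) & 0xf = 11
mode [8+:4] = (word>>8) & 0xf = 2
bank [12+:4] = (word>>12) & 0xf = 8  ←

8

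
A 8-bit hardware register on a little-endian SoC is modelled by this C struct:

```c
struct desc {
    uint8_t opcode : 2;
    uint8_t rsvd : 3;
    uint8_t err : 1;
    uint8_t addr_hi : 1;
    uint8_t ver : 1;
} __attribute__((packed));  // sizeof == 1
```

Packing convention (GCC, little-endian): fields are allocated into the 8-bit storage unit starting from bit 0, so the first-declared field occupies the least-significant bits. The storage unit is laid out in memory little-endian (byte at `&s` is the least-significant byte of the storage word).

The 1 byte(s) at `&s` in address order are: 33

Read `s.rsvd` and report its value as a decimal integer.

[0]=0x33 (little-endian) → word 0x33
opcode [0+:2] = (word>>0) & 0x3 = 3
rsvd [2+:3] = (word>>2) & 0x7 = 4  ←
err [5+:1] = (word>>5) & 0x1 = 1
addr_hi [6+:1] = (word>>6) & 0x1 = 0
ver [7+:1] = (word>>7) & 0x1 = 0

4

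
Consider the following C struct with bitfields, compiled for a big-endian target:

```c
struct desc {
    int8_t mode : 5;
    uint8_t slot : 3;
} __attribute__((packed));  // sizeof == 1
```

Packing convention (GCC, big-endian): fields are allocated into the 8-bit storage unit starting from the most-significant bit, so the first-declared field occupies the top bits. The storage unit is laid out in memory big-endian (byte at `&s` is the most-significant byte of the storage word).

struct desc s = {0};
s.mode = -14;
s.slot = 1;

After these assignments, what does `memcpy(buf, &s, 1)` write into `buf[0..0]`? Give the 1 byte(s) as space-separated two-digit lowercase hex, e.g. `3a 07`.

mode (5b) val=-14 bits=0x12 at bit 3: 0x90
slot (3b) val=1 bits=0x1 at bit 0: 0x91
word = 0x91 → big-endian bytes:
  [0]=0x91

91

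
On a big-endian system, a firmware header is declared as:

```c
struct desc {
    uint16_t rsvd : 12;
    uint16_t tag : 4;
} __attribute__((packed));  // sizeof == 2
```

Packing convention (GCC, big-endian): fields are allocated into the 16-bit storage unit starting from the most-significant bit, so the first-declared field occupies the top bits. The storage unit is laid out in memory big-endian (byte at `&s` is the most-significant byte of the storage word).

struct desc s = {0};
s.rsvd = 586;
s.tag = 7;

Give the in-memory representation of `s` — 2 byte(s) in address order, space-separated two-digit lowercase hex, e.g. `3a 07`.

[4+:12] rsvd=586 & 0xfff = 0x24a; word=0x24a0
[0+:4] tag=7 & 0xf = 0x7; word=0x24a7
word = 0x24a7 → big-endian bytes:
  [0]=0x24  [1]=0xa7

24 a7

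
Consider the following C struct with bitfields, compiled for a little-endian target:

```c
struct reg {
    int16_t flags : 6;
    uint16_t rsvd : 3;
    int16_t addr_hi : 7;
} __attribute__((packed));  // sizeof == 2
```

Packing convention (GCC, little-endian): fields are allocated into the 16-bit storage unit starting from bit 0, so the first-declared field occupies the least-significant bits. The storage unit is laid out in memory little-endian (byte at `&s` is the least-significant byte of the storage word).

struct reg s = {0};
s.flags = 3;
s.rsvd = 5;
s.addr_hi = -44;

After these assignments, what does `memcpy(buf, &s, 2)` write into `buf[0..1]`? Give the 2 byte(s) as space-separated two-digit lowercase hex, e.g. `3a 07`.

43 a9

flags (6b) val=3 bits=0x3 at bit 0: 0x0003
rsvd (3b) val=5 bits=0x5 at bit 6: 0x0143
addr_hi (7b) val=-44 bits=0x54 at bit 9: 0xa943
word = 0xa943 → little-endian bytes:
  [0]=0x43  [1]=0xa9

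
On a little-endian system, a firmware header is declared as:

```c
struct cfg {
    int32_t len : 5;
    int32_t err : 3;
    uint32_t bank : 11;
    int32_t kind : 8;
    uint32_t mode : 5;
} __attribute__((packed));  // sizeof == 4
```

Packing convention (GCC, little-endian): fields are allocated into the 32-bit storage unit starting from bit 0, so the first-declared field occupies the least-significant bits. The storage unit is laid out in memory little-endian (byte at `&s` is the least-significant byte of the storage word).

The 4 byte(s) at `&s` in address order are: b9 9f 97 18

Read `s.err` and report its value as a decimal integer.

[0]=0xb9 [1]=0x9f [2]=0x97 [3]=0x18 (little-endian) → word 0x18979fb9
len [0+:5] = (word>>0) & 0x1f = 25
err [5+:3] = (word>>5) & 0x7 = 5  ←
bank [8+:11] = (word>>8) & 0x7ff = 1951
kind [19+:8] = (word>>19) & 0xff = 18
mode [27+:5] = (word>>27) & 0x1f = 3
err signed 3b, MSB=1: 5 - 8 = -3

-3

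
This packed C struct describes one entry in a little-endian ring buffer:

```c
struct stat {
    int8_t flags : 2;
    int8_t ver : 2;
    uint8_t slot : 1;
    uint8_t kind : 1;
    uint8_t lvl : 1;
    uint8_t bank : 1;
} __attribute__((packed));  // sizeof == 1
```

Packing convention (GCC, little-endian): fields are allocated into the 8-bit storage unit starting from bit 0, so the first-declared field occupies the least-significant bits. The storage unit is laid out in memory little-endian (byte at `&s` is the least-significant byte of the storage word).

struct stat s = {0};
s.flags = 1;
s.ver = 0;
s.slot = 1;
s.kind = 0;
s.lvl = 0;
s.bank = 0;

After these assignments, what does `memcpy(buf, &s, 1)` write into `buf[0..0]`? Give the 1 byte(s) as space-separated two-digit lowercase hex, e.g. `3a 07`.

flags (2b) val=1 bits=0x1 at bit 0: 0x01
ver (2b) val=0 bits=0x0 at bit 2: 0x01
slot (1b) val=1 bits=0x1 at bit 4: 0x11
kind (1b) val=0 bits=0x0 at bit 5: 0x11
lvl (1b) val=0 bits=0x0 at bit 6: 0x11
bank (1b) val=0 bits=0x0 at bit 7: 0x11
word = 0x11 → little-endian bytes:
  [0]=0x11

11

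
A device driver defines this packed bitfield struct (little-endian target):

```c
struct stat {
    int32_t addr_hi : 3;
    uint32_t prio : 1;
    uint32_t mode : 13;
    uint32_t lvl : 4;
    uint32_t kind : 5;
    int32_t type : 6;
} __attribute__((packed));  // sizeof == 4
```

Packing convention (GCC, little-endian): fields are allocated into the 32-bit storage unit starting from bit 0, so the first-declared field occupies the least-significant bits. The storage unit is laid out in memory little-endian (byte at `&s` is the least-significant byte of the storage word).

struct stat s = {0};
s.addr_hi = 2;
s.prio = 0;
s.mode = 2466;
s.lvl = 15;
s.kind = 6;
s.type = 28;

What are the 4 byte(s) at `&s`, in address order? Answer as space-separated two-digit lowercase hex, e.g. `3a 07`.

22 9a de 70

addr_hi:3 = 2 → 0x2 << 0 → word 0x00000002
prio:1 = 0 → 0x0 << 3 → word 0x00000002
mode:13 = 2466 → 0x9a2 << 4 → word 0x00009a22
lvl:4 = 15 → 0xf << 17 → word 0x001e9a22
kind:5 = 6 → 0x6 << 21 → word 0x00de9a22
type:6 = 28 → 0x1c << 26 → word 0x70de9a22
word = 0x70de9a22 → little-endian bytes:
  [0]=0x22  [1]=0x9a  [2]=0xde  [3]=0x70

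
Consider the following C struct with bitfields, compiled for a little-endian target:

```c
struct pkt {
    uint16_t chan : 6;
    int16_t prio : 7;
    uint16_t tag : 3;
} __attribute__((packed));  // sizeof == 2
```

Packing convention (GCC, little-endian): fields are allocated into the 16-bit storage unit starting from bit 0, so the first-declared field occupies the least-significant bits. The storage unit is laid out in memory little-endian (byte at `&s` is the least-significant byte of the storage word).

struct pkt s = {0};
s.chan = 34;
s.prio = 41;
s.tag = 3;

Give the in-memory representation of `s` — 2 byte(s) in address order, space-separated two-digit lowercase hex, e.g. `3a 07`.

chan (6b) val=34 bits=0x22 at bit 0: 0x0022
prio (7b) val=41 bits=0x29 at bit 6: 0x0a62
tag (3b) val=3 bits=0x3 at bit 13: 0x6a62
word = 0x6a62 → little-endian bytes:
  [0]=0x62  [1]=0x6a

62 6a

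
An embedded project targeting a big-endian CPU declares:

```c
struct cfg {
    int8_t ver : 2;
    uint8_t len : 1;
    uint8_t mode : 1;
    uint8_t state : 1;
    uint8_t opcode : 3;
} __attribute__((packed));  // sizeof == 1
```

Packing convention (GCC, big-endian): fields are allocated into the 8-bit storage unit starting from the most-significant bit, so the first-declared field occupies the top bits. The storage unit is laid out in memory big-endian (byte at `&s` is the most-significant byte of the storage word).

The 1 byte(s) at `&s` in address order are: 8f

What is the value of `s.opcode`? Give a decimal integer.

7

[0]=0x8f (big-endian) → word 0x8f
ver [6+:2] = (word>>6) & 0x3 = 2
len [5+:1] = (word>>5) & 0x1 = 0
mode [4+:1] = (word>>4) & 0x1 = 0
state [3+:1] = (word>>3) & 0x1 = 1
opcode [0+:3] = (word>>0) & 0x7 = 7  ←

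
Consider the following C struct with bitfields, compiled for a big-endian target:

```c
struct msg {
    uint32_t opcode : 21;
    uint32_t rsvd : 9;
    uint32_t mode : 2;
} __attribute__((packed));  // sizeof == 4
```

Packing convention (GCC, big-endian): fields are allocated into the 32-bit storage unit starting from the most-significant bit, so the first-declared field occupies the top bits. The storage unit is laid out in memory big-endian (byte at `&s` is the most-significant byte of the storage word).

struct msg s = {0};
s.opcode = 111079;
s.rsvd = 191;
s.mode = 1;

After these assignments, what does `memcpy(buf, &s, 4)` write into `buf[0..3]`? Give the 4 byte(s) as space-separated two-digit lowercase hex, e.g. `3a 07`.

0d 8f 3a fd

[11+:21] opcode=111079 & 0x1fffff = 0x1b1e7; word=0x0d8f3800
[2+:9] rsvd=191 & 0x1ff = 0xbf; word=0x0d8f3afc
[0+:2] mode=1 & 0x3 = 0x1; word=0x0d8f3afd
word = 0x0d8f3afd → big-endian bytes:
  [0]=0x0d  [1]=0x8f  [2]=0x3a  [3]=0xfd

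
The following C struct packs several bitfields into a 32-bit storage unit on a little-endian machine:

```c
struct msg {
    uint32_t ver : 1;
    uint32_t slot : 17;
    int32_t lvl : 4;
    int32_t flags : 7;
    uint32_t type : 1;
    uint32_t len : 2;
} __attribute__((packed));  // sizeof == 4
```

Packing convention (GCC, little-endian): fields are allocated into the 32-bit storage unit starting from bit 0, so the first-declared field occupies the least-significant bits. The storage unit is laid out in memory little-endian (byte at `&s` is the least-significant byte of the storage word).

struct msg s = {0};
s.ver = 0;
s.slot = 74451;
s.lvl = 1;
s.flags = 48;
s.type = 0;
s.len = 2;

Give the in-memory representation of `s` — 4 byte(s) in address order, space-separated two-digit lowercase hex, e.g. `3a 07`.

a6 45 06 8c

[0+:1] ver=0 & 0x1 = 0x0; word=0x00000000
[1+:17] slot=74451 & 0x1ffff = 0x122d3; word=0x000245a6
[18+:4] lvl=1 & 0xf = 0x1; word=0x000645a6
[22+:7] flags=48 & 0x7f = 0x30; word=0x0c0645a6
[29+:1] type=0 & 0x1 = 0x0; word=0x0c0645a6
[30+:2] len=2 & 0x3 = 0x2; word=0x8c0645a6
word = 0x8c0645a6 → little-endian bytes:
  [0]=0xa6  [1]=0x45  [2]=0x06  [3]=0x8c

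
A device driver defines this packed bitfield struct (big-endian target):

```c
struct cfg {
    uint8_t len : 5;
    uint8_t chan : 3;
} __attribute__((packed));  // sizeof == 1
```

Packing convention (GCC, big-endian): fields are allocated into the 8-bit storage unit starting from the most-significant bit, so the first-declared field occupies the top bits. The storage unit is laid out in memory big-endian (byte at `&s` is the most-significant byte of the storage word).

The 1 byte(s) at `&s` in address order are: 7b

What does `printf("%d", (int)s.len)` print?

15

[0]=0x7b (big-endian) → word 0x7b
len:5 @ bit 3 → (0x7b>>3)&0x1f = 0xf  ←
chan:3 @ bit 0 → (0x7b>>0)&0x7 = 0x3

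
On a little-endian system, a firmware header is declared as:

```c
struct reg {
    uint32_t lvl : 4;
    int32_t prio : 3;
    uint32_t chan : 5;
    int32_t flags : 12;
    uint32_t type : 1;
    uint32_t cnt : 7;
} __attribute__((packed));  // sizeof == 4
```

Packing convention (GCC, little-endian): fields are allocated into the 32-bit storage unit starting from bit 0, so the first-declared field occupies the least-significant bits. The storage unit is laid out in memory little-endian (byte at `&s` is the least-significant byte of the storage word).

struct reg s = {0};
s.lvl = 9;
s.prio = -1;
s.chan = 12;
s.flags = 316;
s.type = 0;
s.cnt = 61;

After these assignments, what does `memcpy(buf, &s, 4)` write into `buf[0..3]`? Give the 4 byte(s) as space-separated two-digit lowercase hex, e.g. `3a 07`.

79 c6 13 7a

lvl:4 = 9 → 0x9 << 0 → word 0x00000009
prio:3 = -1 → 0x7 << 4 → word 0x00000079
chan:5 = 12 → 0xc << 7 → word 0x00000679
flags:12 = 316 → 0x13c << 12 → word 0x0013c679
type:1 = 0 → 0x0 << 24 → word 0x0013c679
cnt:7 = 61 → 0x3d << 25 → word 0x7a13c679
word = 0x7a13c679 → little-endian bytes:
  [0]=0x79  [1]=0xc6  [2]=0x13  [3]=0x7a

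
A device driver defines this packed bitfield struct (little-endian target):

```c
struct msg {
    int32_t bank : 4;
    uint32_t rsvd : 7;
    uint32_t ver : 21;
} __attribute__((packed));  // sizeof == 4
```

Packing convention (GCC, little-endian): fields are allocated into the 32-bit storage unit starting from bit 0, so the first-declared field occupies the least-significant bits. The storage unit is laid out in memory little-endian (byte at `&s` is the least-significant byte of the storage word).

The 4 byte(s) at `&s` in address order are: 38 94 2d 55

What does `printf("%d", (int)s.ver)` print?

[0]=0x38 [1]=0x94 [2]=0x2d [3]=0x55 (little-endian) → word 0x552d9438
bank [0+:4] = (word>>0) & 0xf = 8
rsvd [4+:7] = (word>>4) & 0x7f = 67
ver [11+:21] = (word>>11) & 0x1fffff = 697778  ←

697778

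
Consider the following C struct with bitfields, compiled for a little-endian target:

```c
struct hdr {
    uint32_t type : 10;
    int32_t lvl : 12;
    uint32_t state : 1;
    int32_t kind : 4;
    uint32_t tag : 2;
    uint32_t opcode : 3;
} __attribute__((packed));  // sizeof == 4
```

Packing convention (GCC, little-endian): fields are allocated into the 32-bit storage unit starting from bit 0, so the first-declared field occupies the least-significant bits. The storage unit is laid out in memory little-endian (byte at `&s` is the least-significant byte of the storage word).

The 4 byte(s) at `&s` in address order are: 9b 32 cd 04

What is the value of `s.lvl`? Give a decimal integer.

844

[0]=0x9b [1]=0x32 [2]=0xcd [3]=0x04 (little-endian) → word 0x04cd329b
type:10 @ bit 0 → (0x04cd329b>>0)&0x3ff = 0x29b
lvl:12 @ bit 10 → (0x04cd329b>>10)&0xfff = 0x34c  ←
state:1 @ bit 22 → (0x04cd329b>>22)&0x1 = 0x1
kind:4 @ bit 23 → (0x04cd329b>>23)&0xf = 0x9
tag:2 @ bit 27 → (0x04cd329b>>27)&0x3 = 0x0
opcode:3 @ bit 29 → (0x04cd329b>>29)&0x7 = 0x0
lvl signed 12b, MSB=0: value = 844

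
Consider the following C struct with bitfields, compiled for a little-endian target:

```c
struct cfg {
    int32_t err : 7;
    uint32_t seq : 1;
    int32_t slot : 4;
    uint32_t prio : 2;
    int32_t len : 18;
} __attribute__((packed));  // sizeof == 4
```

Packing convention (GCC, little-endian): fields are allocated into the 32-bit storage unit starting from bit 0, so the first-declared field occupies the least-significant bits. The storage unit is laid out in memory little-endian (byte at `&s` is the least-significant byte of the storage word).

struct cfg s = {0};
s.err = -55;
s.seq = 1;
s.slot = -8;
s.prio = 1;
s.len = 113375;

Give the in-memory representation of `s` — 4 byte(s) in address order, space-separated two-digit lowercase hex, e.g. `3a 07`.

c9 d8 b7 6e

err:7 = -55 → 0x49 << 0 → word 0x00000049
seq:1 = 1 → 0x1 << 7 → word 0x000000c9
slot:4 = -8 → 0x8 << 8 → word 0x000008c9
prio:2 = 1 → 0x1 << 12 → word 0x000018c9
len:18 = 113375 → 0x1badf << 14 → word 0x6eb7d8c9
word = 0x6eb7d8c9 → little-endian bytes:
  [0]=0xc9  [1]=0xd8  [2]=0xb7  [3]=0x6e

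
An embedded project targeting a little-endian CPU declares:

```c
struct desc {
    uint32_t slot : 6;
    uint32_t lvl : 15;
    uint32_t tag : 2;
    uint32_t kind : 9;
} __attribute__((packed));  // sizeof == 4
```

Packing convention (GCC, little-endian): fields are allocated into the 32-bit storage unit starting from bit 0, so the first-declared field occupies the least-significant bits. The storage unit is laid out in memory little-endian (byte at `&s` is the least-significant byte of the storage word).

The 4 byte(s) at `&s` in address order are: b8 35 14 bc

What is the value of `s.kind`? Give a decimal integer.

[0]=0xb8 [1]=0x35 [2]=0x14 [3]=0xbc (little-endian) → word 0xbc1435b8
slot:6 @ bit 0 → (0xbc1435b8>>0)&0x3f = 0x38
lvl:15 @ bit 6 → (0xbc1435b8>>6)&0x7fff = 0x50d6
tag:2 @ bit 21 → (0xbc1435b8>>21)&0x3 = 0x0
kind:9 @ bit 23 → (0xbc1435b8>>23)&0x1ff = 0x178  ←

376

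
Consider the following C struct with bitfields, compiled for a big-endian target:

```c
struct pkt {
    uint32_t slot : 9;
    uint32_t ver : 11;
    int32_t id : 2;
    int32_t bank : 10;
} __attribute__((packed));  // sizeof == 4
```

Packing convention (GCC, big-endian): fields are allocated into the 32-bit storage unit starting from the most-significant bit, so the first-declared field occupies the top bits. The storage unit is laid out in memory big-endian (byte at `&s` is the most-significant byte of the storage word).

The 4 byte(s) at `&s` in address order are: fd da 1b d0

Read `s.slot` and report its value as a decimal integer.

507

[0]=0xfd [1]=0xda [2]=0x1b [3]=0xd0 (big-endian) → word 0xfdda1bd0
slot [23+:9] = (word>>23) & 0x1ff = 507  ←
ver [12+:11] = (word>>12) & 0x7ff = 1441
id [10+:2] = (word>>10) & 0x3 = 2
bank [0+:10] = (word>>0) & 0x3ff = 976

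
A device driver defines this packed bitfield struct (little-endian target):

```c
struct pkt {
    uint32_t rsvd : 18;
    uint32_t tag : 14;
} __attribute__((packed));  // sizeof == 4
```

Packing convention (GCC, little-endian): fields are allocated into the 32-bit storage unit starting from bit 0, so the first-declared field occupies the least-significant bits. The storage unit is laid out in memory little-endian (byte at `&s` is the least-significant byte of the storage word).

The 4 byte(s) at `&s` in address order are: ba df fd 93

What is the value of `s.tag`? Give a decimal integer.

9471

[0]=0xba [1]=0xdf [2]=0xfd [3]=0x93 (little-endian) → word 0x93fddfba
rsvd [0+:18] = (word>>0) & 0x3ffff = 122810
tag [18+:14] = (word>>18) & 0x3fff = 9471  ←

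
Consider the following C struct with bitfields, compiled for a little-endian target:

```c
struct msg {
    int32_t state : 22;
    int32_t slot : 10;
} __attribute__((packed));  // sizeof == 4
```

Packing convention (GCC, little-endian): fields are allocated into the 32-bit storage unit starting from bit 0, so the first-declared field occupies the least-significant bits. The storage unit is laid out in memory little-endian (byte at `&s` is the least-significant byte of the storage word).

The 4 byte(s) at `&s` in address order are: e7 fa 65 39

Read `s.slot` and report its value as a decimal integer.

[0]=0xe7 [1]=0xfa [2]=0x65 [3]=0x39 (little-endian) → word 0x3965fae7
state:22 @ bit 0 → (0x3965fae7>>0)&0x3fffff = 0x25fae7
slot:10 @ bit 22 → (0x3965fae7>>22)&0x3ff = 0xe5  ←
slot signed 10b, MSB=0: value = 229

229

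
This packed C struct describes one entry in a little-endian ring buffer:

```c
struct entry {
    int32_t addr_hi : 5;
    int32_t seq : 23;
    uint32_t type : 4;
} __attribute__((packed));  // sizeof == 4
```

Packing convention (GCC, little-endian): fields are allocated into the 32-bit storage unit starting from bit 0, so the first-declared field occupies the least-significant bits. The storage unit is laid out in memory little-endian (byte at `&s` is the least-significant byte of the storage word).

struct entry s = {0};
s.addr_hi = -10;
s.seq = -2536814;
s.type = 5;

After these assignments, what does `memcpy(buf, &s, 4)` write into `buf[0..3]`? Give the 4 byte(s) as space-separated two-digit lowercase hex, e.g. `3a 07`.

addr_hi:5 = -10 → 0x16 << 0 → word 0x00000016
seq:23 = -2536814 → 0x594a92 << 5 → word 0x0b295256
type:4 = 5 → 0x5 << 28 → word 0x5b295256
word = 0x5b295256 → little-endian bytes:
  [0]=0x56  [1]=0x52  [2]=0x29  [3]=0x5b

56 52 29 5b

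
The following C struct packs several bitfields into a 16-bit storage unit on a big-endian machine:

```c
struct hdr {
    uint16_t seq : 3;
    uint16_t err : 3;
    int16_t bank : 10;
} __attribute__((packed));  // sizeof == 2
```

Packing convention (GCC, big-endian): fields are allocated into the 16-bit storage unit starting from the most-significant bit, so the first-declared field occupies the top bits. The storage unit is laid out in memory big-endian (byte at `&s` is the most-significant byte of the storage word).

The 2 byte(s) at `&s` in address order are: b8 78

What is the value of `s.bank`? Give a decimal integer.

120

[0]=0xb8 [1]=0x78 (big-endian) → word 0xb878
seq:3 @ bit 13 → (0xb878>>13)&0x7 = 0x5
err:3 @ bit 10 → (0xb878>>10)&0x7 = 0x6
bank:10 @ bit 0 → (0xb878>>0)&0x3ff = 0x78  ←
bank signed 10b, MSB=0: value = 120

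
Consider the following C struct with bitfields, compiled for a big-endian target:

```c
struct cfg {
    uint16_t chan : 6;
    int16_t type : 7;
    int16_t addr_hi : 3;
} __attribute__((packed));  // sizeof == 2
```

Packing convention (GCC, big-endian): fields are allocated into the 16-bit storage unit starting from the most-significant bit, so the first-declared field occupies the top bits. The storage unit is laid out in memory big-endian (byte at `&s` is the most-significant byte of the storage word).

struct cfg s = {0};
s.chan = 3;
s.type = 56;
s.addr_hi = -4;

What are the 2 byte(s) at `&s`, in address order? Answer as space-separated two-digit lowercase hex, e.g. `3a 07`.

[10+:6] chan=3 & 0x3f = 0x3; word=0x0c00
[3+:7] type=56 & 0x7f = 0x38; word=0x0dc0
[0+:3] addr_hi=-4 & 0x7 = 0x4; word=0x0dc4
word = 0x0dc4 → big-endian bytes:
  [0]=0x0d  [1]=0xc4

0d c4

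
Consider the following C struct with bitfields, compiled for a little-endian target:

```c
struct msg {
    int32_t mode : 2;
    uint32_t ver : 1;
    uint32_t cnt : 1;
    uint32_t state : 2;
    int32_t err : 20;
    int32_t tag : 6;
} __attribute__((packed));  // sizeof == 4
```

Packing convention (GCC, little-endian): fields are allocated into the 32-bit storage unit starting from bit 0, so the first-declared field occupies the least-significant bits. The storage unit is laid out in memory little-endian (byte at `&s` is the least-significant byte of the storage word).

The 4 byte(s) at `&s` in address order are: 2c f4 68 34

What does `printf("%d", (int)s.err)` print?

[0]=0x2c [1]=0xf4 [2]=0x68 [3]=0x34 (little-endian) → word 0x3468f42c
mode [0+:2] = (word>>0) & 0x3 = 0
ver [2+:1] = (word>>2) & 0x1 = 1
cnt [3+:1] = (word>>3) & 0x1 = 1
state [4+:2] = (word>>4) & 0x3 = 2
err [6+:20] = (word>>6) & 0xfffff = 107472  ←
tag [26+:6] = (word>>26) & 0x3f = 13
err signed 20b, MSB=0: value = 107472

107472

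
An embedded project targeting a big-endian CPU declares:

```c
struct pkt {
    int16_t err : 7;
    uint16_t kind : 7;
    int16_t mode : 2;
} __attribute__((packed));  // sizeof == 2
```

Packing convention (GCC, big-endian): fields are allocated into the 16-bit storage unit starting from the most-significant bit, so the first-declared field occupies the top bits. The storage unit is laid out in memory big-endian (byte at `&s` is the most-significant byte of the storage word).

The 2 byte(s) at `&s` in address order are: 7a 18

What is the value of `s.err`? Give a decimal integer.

61

[0]=0x7a [1]=0x18 (big-endian) → word 0x7a18
err:7 @ bit 9 → (0x7a18>>9)&0x7f = 0x3d  ←
kind:7 @ bit 2 → (0x7a18>>2)&0x7f = 0x6
mode:2 @ bit 0 → (0x7a18>>0)&0x3 = 0x0
err signed 7b, MSB=0: value = 61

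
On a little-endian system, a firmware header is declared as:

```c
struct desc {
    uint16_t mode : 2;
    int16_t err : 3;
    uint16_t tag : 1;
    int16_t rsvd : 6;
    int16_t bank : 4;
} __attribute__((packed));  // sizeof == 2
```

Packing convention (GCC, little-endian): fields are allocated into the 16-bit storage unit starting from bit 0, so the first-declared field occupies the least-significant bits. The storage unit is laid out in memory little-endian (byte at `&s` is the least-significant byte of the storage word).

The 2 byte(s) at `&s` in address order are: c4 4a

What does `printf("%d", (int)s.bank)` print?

4

[0]=0xc4 [1]=0x4a (little-endian) → word 0x4ac4
mode:2 @ bit 0 → (0x4ac4>>0)&0x3 = 0x0
err:3 @ bit 2 → (0x4ac4>>2)&0x7 = 0x1
tag:1 @ bit 5 → (0x4ac4>>5)&0x1 = 0x0
rsvd:6 @ bit 6 → (0x4ac4>>6)&0x3f = 0x2b
bank:4 @ bit 12 → (0x4ac4>>12)&0xf = 0x4  ←
bank signed 4b, MSB=0: value = 4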